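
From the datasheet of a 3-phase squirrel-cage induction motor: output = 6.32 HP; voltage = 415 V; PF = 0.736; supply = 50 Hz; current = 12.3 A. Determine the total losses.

1790 W

P_in = √3·V·I·cosφ = 1.732×415×12.3×0.736 = 6507 W
P_out = 6.32×746 = 4715 W
Losses = P_in − P_out = 6507 − 4715 = 1792 W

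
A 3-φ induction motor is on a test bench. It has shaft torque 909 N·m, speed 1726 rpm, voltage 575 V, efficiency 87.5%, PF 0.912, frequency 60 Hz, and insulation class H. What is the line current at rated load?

207 A

ω = 2π×1726/60 = 180.7 rad/s; P_out = τω = 909 × 180.7 = 164256 W
P_in = P_out / η = 164256 / 0.875 = 187721 W
I_L = P_in / (√3·V_L·cosφ) = 187721 / (1.732 × 575 × 0.912) = 207 A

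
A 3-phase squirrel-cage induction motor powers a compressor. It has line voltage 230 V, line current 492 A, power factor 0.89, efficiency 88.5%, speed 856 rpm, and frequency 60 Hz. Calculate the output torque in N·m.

P_in = √3·V·I·cosφ = 1.732 × 230 × 492 × 0.89 = 174434 W
P_out = η·P_in = 0.885 × 174434 = 154374 W
n = 856 rpm
ω = 2π×856/60 = 89.64 rad/s
τ = P_out/ω = 154374/89.64 = 1720 N·m

1720 N·m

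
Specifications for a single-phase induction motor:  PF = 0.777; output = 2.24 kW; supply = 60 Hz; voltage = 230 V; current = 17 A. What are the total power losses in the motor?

P_in = V·I·cosφ = 230×17×0.777 = 3038 W
P_out = 2240 W
Losses = P_in − P_out = 3038 − 2240 = 798 W

798 W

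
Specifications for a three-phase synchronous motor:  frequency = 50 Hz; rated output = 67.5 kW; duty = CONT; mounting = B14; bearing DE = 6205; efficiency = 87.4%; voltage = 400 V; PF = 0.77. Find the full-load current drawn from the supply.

145 A

P_out = 67.5 kW = 67500 W
P_in = P_out / η = 67500 / 0.874 = 77231 W
I_L = P_in / (√3·V_L·cosφ) = 77231 / (1.732 × 400 × 0.77) = 145 A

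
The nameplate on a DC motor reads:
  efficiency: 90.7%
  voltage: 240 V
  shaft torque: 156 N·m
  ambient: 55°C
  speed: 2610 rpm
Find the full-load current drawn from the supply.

ω = 2π×2610/60 = 273.3 rad/s; P_out = τω = 156 × 273.3 = 42635 W
P_in = P_out / η = 42635 / 0.907 = 47007 W
I = P_in / V = 47007 / 240 = 196 A

196 A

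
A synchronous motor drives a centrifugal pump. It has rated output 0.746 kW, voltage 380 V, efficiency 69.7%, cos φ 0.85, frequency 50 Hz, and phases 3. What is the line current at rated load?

1.91 A

P_out = 0.746 kW = 746 W
P_in = P_out / η = 746 / 0.697 = 1070 W
I_L = P_in / (√3·V_L·cosφ) = 1070 / (1.732 × 380 × 0.85) = 1.91 A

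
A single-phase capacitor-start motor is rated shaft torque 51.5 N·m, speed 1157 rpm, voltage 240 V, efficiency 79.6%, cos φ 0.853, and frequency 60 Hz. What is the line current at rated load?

ω = 2π×1157/60 = 121.2 rad/s; P_out = τω = 51.5 × 121.2 = 6242 W
P_in = P_out / η = 6242 / 0.796 = 7842 W
I = P_in / (V·cosφ) = 7842 / (240 × 0.853) = 38.3 A

38.3 A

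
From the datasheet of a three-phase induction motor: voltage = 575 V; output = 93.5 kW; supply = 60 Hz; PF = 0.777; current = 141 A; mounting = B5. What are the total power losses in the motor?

P_in = √3·V·I·cosφ = 1.732×575×141×0.777 = 109108 W
P_out = 93500 W
Losses = P_in − P_out = 109108 − 93500 = 15608 W

15600 W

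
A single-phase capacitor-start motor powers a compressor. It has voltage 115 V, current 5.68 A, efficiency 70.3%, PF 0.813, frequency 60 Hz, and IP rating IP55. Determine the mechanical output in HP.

P_in = V·I·cosφ = 115 × 5.68 × 0.813 = 531 W
P_out = η·P_in = 0.703 × 531 = 373 W
= 373/746 = 0.5 HP

0.5 HP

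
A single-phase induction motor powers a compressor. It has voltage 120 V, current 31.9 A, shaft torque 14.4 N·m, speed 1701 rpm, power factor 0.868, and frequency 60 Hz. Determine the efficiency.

ω = 2π × 1701/60 = 178.1 rad/s; P_out = τω = 14.4 × 178.1 = 2565 W
P_in = V·I·cosφ = 120 × 31.9 × 0.868 = 3323 W
η = P_out / P_in = 2565 / 3323 = 0.772 = 77.2%

77.2 %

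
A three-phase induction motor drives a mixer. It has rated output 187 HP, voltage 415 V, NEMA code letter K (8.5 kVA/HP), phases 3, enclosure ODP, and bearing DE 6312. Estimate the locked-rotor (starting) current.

2210 A

S_LR = 8.5 × 187 = 1589.5 kVA
I_LR = S_LR/(√3·V_L) = 1589500/(1.732×415) = 2210 A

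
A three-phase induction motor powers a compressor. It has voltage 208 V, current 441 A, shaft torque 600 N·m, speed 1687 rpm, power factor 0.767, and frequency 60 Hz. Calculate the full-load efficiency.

ω = 2π × 1687/60 = 176.7 rad/s; P_out = τω = 600 × 176.7 = 106020 W
P_in = √3·V_L·I_L·cosφ = 1.732 × 208 × 441 × 0.767 = 121856 W
η = P_out / P_in = 106020 / 121856 = 0.870 = 87.0%

87.0 %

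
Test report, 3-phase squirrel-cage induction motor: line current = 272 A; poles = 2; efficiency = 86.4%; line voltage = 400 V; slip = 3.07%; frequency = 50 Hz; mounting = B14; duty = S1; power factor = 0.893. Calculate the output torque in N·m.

477 N·m

P_in = √3·V·I·cosφ = 1.732 × 400 × 272 × 0.893 = 168278 W
P_out = η·P_in = 0.864 × 168278 = 145392 W
n_s = 120×50/2 = 3000 rpm; n = 3000×(1−0.0307) = 2908 rpm
ω = 2π×2908/60 = 304.5 rad/s
τ = P_out/ω = 145392/304.5 = 477 N·m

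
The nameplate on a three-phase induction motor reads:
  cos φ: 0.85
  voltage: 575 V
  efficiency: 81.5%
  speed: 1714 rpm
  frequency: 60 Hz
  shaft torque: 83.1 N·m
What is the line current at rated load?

21.6 A

ω = 2π×1714/60 = 179.5 rad/s; P_out = τω = 83.1 × 179.5 = 14916 W
P_in = P_out / η = 14916 / 0.815 = 18302 W
I_L = P_in / (√3·V_L·cosφ) = 18302 / (1.732 × 575 × 0.85) = 21.6 A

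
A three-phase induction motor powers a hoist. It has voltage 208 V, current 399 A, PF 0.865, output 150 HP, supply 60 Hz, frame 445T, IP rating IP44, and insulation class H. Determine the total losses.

12400 W

P_in = √3·V·I·cosφ = 1.732×208×399×0.865 = 124337 W
P_out = 150×746 = 111900 W
Losses = P_in − P_out = 124337 − 111900 = 12437 W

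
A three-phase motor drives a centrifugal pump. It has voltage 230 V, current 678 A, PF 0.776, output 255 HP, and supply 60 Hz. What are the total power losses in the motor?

19.4 kW

P_in = √3·V·I·cosφ = 1.732×230×678×0.776 = 209588 W
P_out = 255×746 = 190230 W
Losses = P_in − P_out = 209588 − 190230 = 19358 W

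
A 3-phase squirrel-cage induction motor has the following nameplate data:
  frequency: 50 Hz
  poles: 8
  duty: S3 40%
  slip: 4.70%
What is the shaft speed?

715 rpm

n_s = 120f/p = 120×50/8 = 750 rpm
n = n_s(1 − s) = 750 × (1 − 0.047) = 715 rpm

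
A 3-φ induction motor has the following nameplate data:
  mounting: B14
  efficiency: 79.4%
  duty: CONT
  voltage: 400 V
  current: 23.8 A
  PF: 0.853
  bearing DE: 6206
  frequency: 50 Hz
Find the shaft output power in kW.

11.2 kW

P_in = √3·V·I·cosφ = 1.732 × 400 × 23.8 × 0.853 = 14065 W
P_out = η·P_in = 0.794 × 14065 = 11168 W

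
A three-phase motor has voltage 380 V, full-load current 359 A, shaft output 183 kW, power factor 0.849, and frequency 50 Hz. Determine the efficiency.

P_out = 183 kW = 183000 W
P_in = √3·V_L·I_L·cosφ = 1.732 × 380 × 359 × 0.849 = 200601 W
η = P_out / P_in = 183000 / 200601 = 0.912 = 91.2%

91.2 %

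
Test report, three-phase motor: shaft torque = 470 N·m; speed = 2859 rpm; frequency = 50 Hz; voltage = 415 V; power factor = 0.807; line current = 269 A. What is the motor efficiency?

90.2 %

ω = 2π × 2859/60 = 299.4 rad/s; P_out = τω = 470 × 299.4 = 140718 W
P_in = √3·V_L·I_L·cosφ = 1.732 × 415 × 269 × 0.807 = 156035 W
η = P_out / P_in = 140718 / 156035 = 0.902 = 90.2%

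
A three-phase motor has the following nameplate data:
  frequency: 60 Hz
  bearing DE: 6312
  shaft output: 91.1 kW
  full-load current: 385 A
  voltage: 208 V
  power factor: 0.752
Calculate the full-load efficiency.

P_out = 91.1 kW = 91100 W
P_in = √3·V_L·I_L·cosφ = 1.732 × 208 × 385 × 0.752 = 104301 W
η = P_out / P_in = 91100 / 104301 = 0.873 = 87.3%

87.3 %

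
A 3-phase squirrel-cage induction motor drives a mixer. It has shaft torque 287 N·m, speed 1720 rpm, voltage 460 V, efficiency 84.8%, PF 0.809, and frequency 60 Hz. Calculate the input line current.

94.6 A

ω = 2π×1720/60 = 180.1 rad/s; P_out = τω = 287 × 180.1 = 51689 W
P_in = P_out / η = 51689 / 0.848 = 60954 W
I_L = P_in / (√3·V_L·cosφ) = 60954 / (1.732 × 460 × 0.809) = 94.6 A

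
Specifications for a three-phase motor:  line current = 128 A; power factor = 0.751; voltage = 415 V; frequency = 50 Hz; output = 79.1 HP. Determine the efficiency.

85.4 %

P_out = 79.1 × 746 = 59009 W
P_in = √3·V_L·I_L·cosφ = 1.732 × 415 × 128 × 0.751 = 69095 W
η = P_out / P_in = 59009 / 69095 = 0.854 = 85.4%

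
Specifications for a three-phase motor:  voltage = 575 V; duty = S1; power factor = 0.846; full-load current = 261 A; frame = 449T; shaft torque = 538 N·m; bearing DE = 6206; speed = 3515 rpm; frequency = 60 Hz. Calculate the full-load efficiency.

90.1 %

ω = 2π × 3515/60 = 368.1 rad/s; P_out = τω = 538 × 368.1 = 198038 W
P_in = √3·V_L·I_L·cosφ = 1.732 × 575 × 261 × 0.846 = 219901 W
η = P_out / P_in = 198038 / 219901 = 0.901 = 90.1%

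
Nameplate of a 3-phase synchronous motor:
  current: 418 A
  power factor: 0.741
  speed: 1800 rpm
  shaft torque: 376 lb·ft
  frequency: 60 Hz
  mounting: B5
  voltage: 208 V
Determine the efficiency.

86.1 %

τ = 376 lb·ft × 1.356 = 509.9 N·m
ω = 2π × 1800/60 = 188.5 rad/s; P_out = τω = 509.9 × 188.5 = 96116 W
P_in = √3·V_L·I_L·cosφ = 1.732 × 208 × 418 × 0.741 = 111585 W
η = P_out / P_in = 96116 / 111585 = 0.861 = 86.1%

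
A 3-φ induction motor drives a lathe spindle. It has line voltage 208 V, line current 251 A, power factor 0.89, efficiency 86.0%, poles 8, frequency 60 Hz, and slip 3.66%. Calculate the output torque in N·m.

P_in = √3·V·I·cosφ = 1.732 × 208 × 251 × 0.89 = 80478 W
P_out = η·P_in = 0.86 × 80478 = 69211 W
n_s = 120×60/8 = 900 rpm; n = 900×(1−0.0366) = 867 rpm
ω = 2π×867/60 = 90.79 rad/s
τ = P_out/ω = 69211/90.79 = 762 N·m

762 N·m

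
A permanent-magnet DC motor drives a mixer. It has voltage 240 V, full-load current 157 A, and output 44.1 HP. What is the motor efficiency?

87.3 %

P_out = 44.1 × 746 = 32899 W
P_in = V·I = 240 × 157 = 37680 W
η = P_out / P_in = 32899 / 37680 = 0.873 = 87.3%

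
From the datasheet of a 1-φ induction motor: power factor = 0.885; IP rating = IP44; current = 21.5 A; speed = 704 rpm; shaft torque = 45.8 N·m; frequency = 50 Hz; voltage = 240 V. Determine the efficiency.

73.9 %

ω = 2π × 704/60 = 73.72 rad/s; P_out = τω = 45.8 × 73.72 = 3376 W
P_in = V·I·cosφ = 240 × 21.5 × 0.885 = 4567 W
η = P_out / P_in = 3376 / 4567 = 0.739 = 73.9%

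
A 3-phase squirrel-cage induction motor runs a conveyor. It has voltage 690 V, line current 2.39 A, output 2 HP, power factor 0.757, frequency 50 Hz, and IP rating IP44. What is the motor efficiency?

69.0 %

P_out = 2 × 746 = 1492 W
P_in = √3·V_L·I_L·cosφ = 1.732 × 690 × 2.39 × 0.757 = 2162 W
η = P_out / P_in = 1492 / 2162 = 0.690 = 69.0%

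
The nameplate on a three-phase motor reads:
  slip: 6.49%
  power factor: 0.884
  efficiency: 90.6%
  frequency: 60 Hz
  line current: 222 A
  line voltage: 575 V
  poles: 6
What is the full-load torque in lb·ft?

1110 lb·ft

P_in = √3·V·I·cosφ = 1.732 × 575 × 222 × 0.884 = 195443 W
P_out = η·P_in = 0.906 × 195443 = 177071 W
n_s = 120×60/6 = 1200 rpm; n = 1200×(1−0.0649) = 1122 rpm
ω = 2π×1122/60 = 117.5 rad/s
τ = P_out/ω = 177071/117.5 = 1507 N·m
In lb·ft: 1507/1.356 = 1110 lb·ft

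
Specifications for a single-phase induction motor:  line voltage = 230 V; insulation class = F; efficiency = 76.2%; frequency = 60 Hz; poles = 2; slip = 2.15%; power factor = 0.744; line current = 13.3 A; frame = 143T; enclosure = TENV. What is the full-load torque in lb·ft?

P_in = V·I·cosφ = 230 × 13.3 × 0.744 = 2276 W
P_out = η·P_in = 0.762 × 2276 = 1734 W
n_s = 120×60/2 = 3600 rpm; n = 3600×(1−0.0215) = 3523 rpm
ω = 2π×3523/60 = 368.9 rad/s
τ = P_out/ω = 1734/368.9 = 4.7 N·m
In lb·ft: 4.7/1.356 = 3.47 lb·ft

3.47 lb·ft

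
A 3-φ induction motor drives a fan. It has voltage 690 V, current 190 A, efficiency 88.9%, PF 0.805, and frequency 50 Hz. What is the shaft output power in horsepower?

P_in = √3·V·I·cosφ = 1.732 × 690 × 190 × 0.805 = 182787 W
P_out = η·P_in = 0.889 × 182787 = 162498 W
= 162498/746 = 218 HP

218 HP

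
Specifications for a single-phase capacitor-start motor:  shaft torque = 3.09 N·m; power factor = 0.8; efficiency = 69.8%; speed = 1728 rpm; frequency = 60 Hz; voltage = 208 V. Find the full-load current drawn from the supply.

4.81 A

ω = 2π×1728/60 = 181 rad/s; P_out = τω = 3.09 × 181 = 559 W
P_in = P_out / η = 559 / 0.698 = 801 W
I = P_in / (V·cosφ) = 801 / (208 × 0.8) = 4.81 A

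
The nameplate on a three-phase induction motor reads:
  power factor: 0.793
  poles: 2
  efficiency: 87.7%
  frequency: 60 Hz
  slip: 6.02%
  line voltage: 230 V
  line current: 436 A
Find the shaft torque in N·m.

P_in = √3·V·I·cosφ = 1.732 × 230 × 436 × 0.793 = 137732 W
P_out = η·P_in = 0.877 × 137732 = 120791 W
n_s = 120×60/2 = 3600 rpm; n = 3600×(1−0.0602) = 3383 rpm
ω = 2π×3383/60 = 354.3 rad/s
τ = P_out/ω = 120791/354.3 = 341 N·m

341 N·m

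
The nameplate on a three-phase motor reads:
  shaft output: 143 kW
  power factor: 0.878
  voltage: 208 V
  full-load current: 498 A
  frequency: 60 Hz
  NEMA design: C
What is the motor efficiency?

P_out = 143 kW = 143000 W
P_in = √3·V_L·I_L·cosφ = 1.732 × 208 × 498 × 0.878 = 157520 W
η = P_out / P_in = 143000 / 157520 = 0.908 = 90.8%

90.8 %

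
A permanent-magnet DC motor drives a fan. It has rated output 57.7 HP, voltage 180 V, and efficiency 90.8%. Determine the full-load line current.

P_out = 57.7 × 746 = 43044 W
P_in = P_out / η = 43044 / 0.908 = 47405 W
I = P_in / V = 47405 / 180 = 263 A

263 A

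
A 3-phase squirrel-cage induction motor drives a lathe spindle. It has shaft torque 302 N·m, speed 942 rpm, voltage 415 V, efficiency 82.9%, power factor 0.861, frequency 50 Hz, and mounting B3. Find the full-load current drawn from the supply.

ω = 2π×942/60 = 98.65 rad/s; P_out = τω = 302 × 98.65 = 29792 W
P_in = P_out / η = 29792 / 0.829 = 35937 W
I_L = P_in / (√3·V_L·cosφ) = 35937 / (1.732 × 415 × 0.861) = 58.1 A

58.1 A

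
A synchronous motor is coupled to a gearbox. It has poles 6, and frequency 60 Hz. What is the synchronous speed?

n_s = 120f/p = 120×60/6 = 1200 rpm

1200 rpm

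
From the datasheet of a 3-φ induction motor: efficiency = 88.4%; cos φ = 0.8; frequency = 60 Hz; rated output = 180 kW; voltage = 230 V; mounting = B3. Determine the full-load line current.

639 A

P_out = 180 kW = 180000 W
P_in = P_out / η = 180000 / 0.884 = 203620 W
I_L = P_in / (√3·V_L·cosφ) = 203620 / (1.732 × 230 × 0.8) = 639 A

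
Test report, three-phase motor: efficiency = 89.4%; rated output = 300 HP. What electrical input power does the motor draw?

P_out = 300 × 746 = 223800 W
P_in = P_out/η = 223800/0.894 = 250336 W = 250 kW

250 kW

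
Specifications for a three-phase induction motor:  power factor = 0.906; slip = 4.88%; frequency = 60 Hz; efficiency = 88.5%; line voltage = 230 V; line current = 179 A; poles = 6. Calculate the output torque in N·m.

P_in = √3·V·I·cosφ = 1.732 × 230 × 179 × 0.906 = 64604 W
P_out = η·P_in = 0.885 × 64604 = 57175 W
n_s = 120×60/6 = 1200 rpm; n = 1200×(1−0.0488) = 1141 rpm
ω = 2π×1141/60 = 119.5 rad/s
τ = P_out/ω = 57175/119.5 = 478 N·m

478 N·m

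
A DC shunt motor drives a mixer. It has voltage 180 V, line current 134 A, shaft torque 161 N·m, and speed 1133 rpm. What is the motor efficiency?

79.2 %

ω = 2π × 1133/60 = 118.6 rad/s; P_out = τω = 161 × 118.6 = 19095 W
P_in = V·I = 180 × 134 = 24120 W
η = P_out / P_in = 19095 / 24120 = 0.792 = 79.2%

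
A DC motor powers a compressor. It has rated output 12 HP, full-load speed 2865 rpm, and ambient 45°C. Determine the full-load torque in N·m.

29.8 N·m

P_out = 12 × 746 = 8952 W
ω = 2π × 2865/60 = 300 rad/s
τ = P_out/ω = 8952/300 = 29.8 N·m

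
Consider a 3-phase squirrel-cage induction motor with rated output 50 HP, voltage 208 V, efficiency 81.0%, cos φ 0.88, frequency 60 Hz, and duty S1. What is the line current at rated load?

145 A

P_out = 50 × 746 = 37300 W
P_in = P_out / η = 37300 / 0.810 = 46049 W
I_L = P_in / (√3·V_L·cosφ) = 46049 / (1.732 × 208 × 0.88) = 145 A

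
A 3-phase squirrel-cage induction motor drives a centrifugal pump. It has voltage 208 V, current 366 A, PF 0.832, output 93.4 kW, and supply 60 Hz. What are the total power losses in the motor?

16300 W

P_in = √3·V·I·cosφ = 1.732×208×366×0.832 = 109702 W
P_out = 93400 W
Losses = P_in − P_out = 109702 − 93400 = 16302 W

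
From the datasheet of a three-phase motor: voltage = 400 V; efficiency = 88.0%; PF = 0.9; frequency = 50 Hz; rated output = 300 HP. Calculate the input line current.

P_out = 300 × 746 = 223800 W
P_in = P_out / η = 223800 / 0.880 = 254318 W
I_L = P_in / (√3·V_L·cosφ) = 254318 / (1.732 × 400 × 0.9) = 408 A

408 A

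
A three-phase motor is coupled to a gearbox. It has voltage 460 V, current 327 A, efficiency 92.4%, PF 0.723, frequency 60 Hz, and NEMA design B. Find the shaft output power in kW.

174 kW

P_in = √3·V·I·cosφ = 1.732 × 460 × 327 × 0.723 = 188361 W
P_out = η·P_in = 0.924 × 188361 = 174046 W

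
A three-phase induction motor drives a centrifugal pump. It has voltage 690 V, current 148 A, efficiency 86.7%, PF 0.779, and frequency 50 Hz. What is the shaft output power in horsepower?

160 HP

P_in = √3·V·I·cosφ = 1.732 × 690 × 148 × 0.779 = 137783 W
P_out = η·P_in = 0.867 × 137783 = 119458 W
= 119458/746 = 160 HP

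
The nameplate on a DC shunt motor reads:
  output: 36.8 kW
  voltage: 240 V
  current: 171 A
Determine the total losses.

P_in = V·I = 240×171 = 41040 W
P_out = 36800 W
Losses = P_in − P_out = 41040 − 36800 = 4240 W

4.24 kW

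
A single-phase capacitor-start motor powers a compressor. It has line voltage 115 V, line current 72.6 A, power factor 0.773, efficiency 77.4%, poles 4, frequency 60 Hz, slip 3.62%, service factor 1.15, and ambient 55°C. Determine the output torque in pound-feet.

20.3 lb·ft

P_in = V·I·cosφ = 115 × 72.6 × 0.773 = 6454 W
P_out = η·P_in = 0.774 × 6454 = 4995 W
n_s = 120×60/4 = 1800 rpm; n = 1800×(1−0.0362) = 1735 rpm
ω = 2π×1735/60 = 181.7 rad/s
τ = P_out/ω = 4995/181.7 = 27.49 N·m
In lb·ft: 27.49/1.356 = 20.3 lb·ft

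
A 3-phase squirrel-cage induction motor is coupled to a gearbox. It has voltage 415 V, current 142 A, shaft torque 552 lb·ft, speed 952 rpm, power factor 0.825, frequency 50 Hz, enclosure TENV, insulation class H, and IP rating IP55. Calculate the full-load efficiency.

88.6 %

τ = 552 lb·ft × 1.356 = 748.5 N·m
ω = 2π × 952/60 = 99.69 rad/s; P_out = τω = 748.5 × 99.69 = 74618 W
P_in = √3·V_L·I_L·cosφ = 1.732 × 415 × 142 × 0.825 = 84205 W
η = P_out / P_in = 74618 / 84205 = 0.886 = 88.6%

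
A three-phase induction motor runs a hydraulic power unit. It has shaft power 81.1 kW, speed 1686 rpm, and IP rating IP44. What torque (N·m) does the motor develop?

ω = 2π × 1686/60 = 176.6 rad/s
τ = P/ω = 81100/176.6 = 459 N·m

459 N·m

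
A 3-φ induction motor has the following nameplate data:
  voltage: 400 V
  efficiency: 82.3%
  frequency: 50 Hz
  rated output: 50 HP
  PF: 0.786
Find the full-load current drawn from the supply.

83.2 A

P_out = 50 × 746 = 37300 W
P_in = P_out / η = 37300 / 0.823 = 45322 W
I_L = P_in / (√3·V_L·cosφ) = 45322 / (1.732 × 400 × 0.786) = 83.2 A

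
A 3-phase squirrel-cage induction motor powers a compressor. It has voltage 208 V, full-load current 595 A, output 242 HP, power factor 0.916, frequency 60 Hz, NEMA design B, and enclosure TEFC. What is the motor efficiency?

P_out = 242 × 746 = 180532 W
P_in = √3·V_L·I_L·cosφ = 1.732 × 208 × 595 × 0.916 = 196347 W
η = P_out / P_in = 180532 / 196347 = 0.919 = 91.9%

91.9 %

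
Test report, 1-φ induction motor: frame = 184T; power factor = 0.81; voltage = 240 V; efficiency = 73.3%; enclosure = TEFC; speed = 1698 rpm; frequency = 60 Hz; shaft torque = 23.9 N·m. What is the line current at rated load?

ω = 2π×1698/60 = 177.8 rad/s; P_out = τω = 23.9 × 177.8 = 4249 W
P_in = P_out / η = 4249 / 0.733 = 5797 W
I = P_in / (V·cosφ) = 5797 / (240 × 0.81) = 29.8 A

29.8 A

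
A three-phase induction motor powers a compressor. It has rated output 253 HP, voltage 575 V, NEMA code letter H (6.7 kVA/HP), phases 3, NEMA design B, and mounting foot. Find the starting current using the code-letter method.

1700 A

S_LR = 6.7 × 253 = 1695.1 kVA
I_LR = S_LR/(√3·V_L) = 1695100/(1.732×575) = 1700 A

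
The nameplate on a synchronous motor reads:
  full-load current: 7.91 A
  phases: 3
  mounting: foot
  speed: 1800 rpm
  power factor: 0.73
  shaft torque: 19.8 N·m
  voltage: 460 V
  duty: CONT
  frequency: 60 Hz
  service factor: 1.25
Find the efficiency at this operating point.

ω = 2π × 1800/60 = 188.5 rad/s; P_out = τω = 19.8 × 188.5 = 3732 W
P_in = √3·V_L·I_L·cosφ = 1.732 × 460 × 7.91 × 0.73 = 4601 W
η = P_out / P_in = 3732 / 4601 = 0.811 = 81.1%

81.1 %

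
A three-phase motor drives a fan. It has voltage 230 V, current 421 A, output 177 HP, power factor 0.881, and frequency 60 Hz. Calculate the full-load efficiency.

P_out = 177 × 746 = 132042 W
P_in = √3·V_L·I_L·cosφ = 1.732 × 230 × 421 × 0.881 = 147752 W
η = P_out / P_in = 132042 / 147752 = 0.894 = 89.4%

89.4 %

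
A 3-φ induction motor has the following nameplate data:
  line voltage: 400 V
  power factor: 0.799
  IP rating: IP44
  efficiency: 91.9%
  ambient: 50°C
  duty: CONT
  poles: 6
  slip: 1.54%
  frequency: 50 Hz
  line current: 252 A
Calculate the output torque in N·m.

1240 N·m

P_in = √3·V·I·cosφ = 1.732 × 400 × 252 × 0.799 = 139494 W
P_out = η·P_in = 0.919 × 139494 = 128195 W
n_s = 120×50/6 = 1000 rpm; n = 1000×(1−0.0154) = 985 rpm
ω = 2π×985/60 = 103.1 rad/s
τ = P_out/ω = 128195/103.1 = 1240 N·m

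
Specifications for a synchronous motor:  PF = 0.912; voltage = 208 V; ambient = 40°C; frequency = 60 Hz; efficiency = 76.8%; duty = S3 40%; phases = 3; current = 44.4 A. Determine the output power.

11.2 kW

P_in = √3·V·I·cosφ = 1.732 × 208 × 44.4 × 0.912 = 14588 W
P_out = η·P_in = 0.768 × 14588 = 11204 W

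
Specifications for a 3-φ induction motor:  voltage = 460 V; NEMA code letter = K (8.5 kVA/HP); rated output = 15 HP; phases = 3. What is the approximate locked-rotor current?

160 A

S_LR = 8.5 × 15 = 127.5 kVA
I_LR = S_LR/(√3·V_L) = 127500/(1.732×460) = 160 A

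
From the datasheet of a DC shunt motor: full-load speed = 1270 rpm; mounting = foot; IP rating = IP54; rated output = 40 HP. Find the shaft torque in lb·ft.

P_out = 40 × 746 = 29840 W
ω = 2π × 1270/60 = 133 rad/s
τ = P_out/ω = 29840/133 = 224.4 N·m
In lb·ft: 224.4/1.356 = 165 lb·ft

165 lb·ft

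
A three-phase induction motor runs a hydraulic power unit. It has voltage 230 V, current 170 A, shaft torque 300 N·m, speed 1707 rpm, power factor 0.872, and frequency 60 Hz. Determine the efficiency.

ω = 2π × 1707/60 = 178.8 rad/s; P_out = τω = 300 × 178.8 = 53640 W
P_in = √3·V_L·I_L·cosφ = 1.732 × 230 × 170 × 0.872 = 59053 W
η = P_out / P_in = 53640 / 59053 = 0.908 = 90.8%

90.8 %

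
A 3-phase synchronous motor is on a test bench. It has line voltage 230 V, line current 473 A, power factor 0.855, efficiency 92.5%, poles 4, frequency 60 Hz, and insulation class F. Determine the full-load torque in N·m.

791 N·m

P_in = √3·V·I·cosφ = 1.732 × 230 × 473 × 0.855 = 161103 W
P_out = η·P_in = 0.925 × 161103 = 149020 W
n = n_s = 120×60/4 = 1800 rpm (synchronous)
ω = 2π×1800/60 = 188.5 rad/s
τ = P_out/ω = 149020/188.5 = 791 N·m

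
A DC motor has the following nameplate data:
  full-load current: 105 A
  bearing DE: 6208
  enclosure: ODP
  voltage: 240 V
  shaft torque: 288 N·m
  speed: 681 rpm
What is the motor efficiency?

ω = 2π × 681/60 = 71.31 rad/s; P_out = τω = 288 × 71.31 = 20537 W
P_in = V·I = 240 × 105 = 25200 W
η = P_out / P_in = 20537 / 25200 = 0.815 = 81.5%

81.5 %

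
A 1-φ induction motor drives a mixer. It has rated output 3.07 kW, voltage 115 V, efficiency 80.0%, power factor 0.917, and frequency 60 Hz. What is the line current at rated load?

36.4 A

P_out = 3.07 kW = 3070 W
P_in = P_out / η = 3070 / 0.800 = 3838 W
I = P_in / (V·cosφ) = 3838 / (115 × 0.917) = 36.4 A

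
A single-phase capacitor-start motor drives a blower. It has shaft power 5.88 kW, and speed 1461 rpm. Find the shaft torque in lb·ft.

ω = 2π × 1461/60 = 153 rad/s
τ = P/ω = 5880/153 = 38.43 N·m
In lb·ft: 38.43/1.356 = 28.3 lb·ft

28.3 lb·ft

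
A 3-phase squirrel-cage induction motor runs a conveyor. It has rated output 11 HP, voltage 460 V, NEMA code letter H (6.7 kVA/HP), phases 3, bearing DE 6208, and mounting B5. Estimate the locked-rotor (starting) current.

92.5 A

S_LR = 6.7 × 11 = 73.7 kVA
I_LR = S_LR/(√3·V_L) = 73700/(1.732×460) = 92.5 A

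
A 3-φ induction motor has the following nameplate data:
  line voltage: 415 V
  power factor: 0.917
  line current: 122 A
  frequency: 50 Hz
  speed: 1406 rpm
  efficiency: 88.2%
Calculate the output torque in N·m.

P_in = √3·V·I·cosφ = 1.732 × 415 × 122 × 0.917 = 80413 W
P_out = η·P_in = 0.882 × 80413 = 70924 W
n = 1406 rpm
ω = 2π×1406/60 = 147.2 rad/s
τ = P_out/ω = 70924/147.2 = 482 N·m

482 N·m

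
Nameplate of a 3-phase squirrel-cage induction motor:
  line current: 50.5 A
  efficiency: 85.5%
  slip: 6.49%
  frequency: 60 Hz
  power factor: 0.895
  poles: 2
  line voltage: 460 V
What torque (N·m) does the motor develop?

87.3 N·m

P_in = √3·V·I·cosφ = 1.732 × 460 × 50.5 × 0.895 = 36010 W
P_out = η·P_in = 0.855 × 36010 = 30789 W
n_s = 120×60/2 = 3600 rpm; n = 3600×(1−0.0649) = 3366 rpm
ω = 2π×3366/60 = 352.5 rad/s
τ = P_out/ω = 30789/352.5 = 87.3 N·m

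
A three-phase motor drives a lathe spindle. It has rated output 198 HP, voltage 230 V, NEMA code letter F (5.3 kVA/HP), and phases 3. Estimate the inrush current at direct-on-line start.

2630 A

S_LR = 5.3 × 198 = 1049.4 kVA
I_LR = S_LR/(√3·V_L) = 1049400/(1.732×230) = 2630 A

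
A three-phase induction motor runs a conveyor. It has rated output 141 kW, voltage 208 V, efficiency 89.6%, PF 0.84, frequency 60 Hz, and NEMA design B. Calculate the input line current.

520 A

P_out = 141 kW = 141000 W
P_in = P_out / η = 141000 / 0.896 = 157366 W
I_L = P_in / (√3·V_L·cosφ) = 157366 / (1.732 × 208 × 0.84) = 520 A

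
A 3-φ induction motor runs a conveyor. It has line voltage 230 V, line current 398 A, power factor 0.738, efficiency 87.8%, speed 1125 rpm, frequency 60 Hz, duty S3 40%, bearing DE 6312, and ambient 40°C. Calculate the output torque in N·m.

P_in = √3·V·I·cosφ = 1.732 × 230 × 398 × 0.738 = 117008 W
P_out = η·P_in = 0.878 × 117008 = 102733 W
n = 1125 rpm
ω = 2π×1125/60 = 117.8 rad/s
τ = P_out/ω = 102733/117.8 = 872 N·m

872 N·m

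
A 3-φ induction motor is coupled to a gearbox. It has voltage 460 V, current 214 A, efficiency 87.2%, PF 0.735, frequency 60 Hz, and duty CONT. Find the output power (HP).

P_in = √3·V·I·cosφ = 1.732 × 460 × 214 × 0.735 = 125316 W
P_out = η·P_in = 0.872 × 125316 = 109276 W
= 109276/746 = 146 HP

146 HP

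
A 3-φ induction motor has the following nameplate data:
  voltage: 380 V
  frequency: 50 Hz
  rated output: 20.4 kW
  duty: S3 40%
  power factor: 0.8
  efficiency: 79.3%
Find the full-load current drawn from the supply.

P_out = 20.4 kW = 20400 W
P_in = P_out / η = 20400 / 0.793 = 25725 W
I_L = P_in / (√3·V_L·cosφ) = 25725 / (1.732 × 380 × 0.8) = 48.9 A

48.9 A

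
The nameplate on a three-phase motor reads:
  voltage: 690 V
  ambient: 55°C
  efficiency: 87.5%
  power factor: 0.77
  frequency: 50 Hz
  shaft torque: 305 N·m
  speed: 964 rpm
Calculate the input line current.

ω = 2π×964/60 = 100.9 rad/s; P_out = τω = 305 × 100.9 = 30775 W
P_in = P_out / η = 30775 / 0.875 = 35171 W
I_L = P_in / (√3·V_L·cosφ) = 35171 / (1.732 × 690 × 0.77) = 38.2 A

38.2 A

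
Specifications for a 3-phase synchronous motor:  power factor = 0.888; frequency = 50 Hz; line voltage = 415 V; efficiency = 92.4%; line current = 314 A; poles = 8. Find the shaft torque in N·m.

P_in = √3·V·I·cosφ = 1.732 × 415 × 314 × 0.888 = 200419 W
P_out = η·P_in = 0.924 × 200419 = 185187 W
n = n_s = 120×50/8 = 750 rpm (synchronous)
ω = 2π×750/60 = 78.54 rad/s
τ = P_out/ω = 185187/78.54 = 2360 N·m

2360 N·m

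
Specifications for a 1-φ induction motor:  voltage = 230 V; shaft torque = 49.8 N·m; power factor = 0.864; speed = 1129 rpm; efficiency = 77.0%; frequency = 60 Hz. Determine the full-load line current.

38.5 A

ω = 2π×1129/60 = 118.2 rad/s; P_out = τω = 49.8 × 118.2 = 5886 W
P_in = P_out / η = 5886 / 0.770 = 7644 W
I = P_in / (V·cosφ) = 7644 / (230 × 0.864) = 38.5 A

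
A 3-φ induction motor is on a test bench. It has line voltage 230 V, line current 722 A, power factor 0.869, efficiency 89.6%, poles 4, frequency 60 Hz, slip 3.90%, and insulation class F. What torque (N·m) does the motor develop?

P_in = √3·V·I·cosφ = 1.732 × 230 × 722 × 0.869 = 249938 W
P_out = η·P_in = 0.896 × 249938 = 223944 W
n_s = 120×60/4 = 1800 rpm; n = 1800×(1−0.039) = 1730 rpm
ω = 2π×1730/60 = 181.2 rad/s
τ = P_out/ω = 223944/181.2 = 1240 N·m

1240 N·m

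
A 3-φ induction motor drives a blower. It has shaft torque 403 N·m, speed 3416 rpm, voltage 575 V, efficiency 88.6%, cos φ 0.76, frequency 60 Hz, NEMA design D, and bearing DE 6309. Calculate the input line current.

ω = 2π×3416/60 = 357.7 rad/s; P_out = τω = 403 × 357.7 = 144153 W
P_in = P_out / η = 144153 / 0.886 = 162701 W
I_L = P_in / (√3·V_L·cosφ) = 162701 / (1.732 × 575 × 0.76) = 215 A

215 A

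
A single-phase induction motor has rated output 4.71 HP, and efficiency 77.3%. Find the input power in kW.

4.55 kW

P_out = 4.71 × 746 = 3514 W
P_in = P_out/η = 3514/0.773 = 4546 W = 4.55 kW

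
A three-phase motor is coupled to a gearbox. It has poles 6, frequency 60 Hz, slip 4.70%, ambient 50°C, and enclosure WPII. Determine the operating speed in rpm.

1144 rpm

n_s = 120f/p = 120×60/6 = 1200 rpm
n = n_s(1 − s) = 1200 × (1 − 0.047) = 1144 rpm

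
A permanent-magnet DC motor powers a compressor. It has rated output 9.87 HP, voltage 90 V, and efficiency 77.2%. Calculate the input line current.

106 A

P_out = 9.87 × 746 = 7363 W
P_in = P_out / η = 7363 / 0.772 = 9538 W
I = P_in / V = 9538 / 90 = 106 A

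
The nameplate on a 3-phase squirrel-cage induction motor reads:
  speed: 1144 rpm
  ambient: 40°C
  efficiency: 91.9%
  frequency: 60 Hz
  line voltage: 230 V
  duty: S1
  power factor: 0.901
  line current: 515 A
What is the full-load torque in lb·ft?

P_in = √3·V·I·cosφ = 1.732 × 230 × 515 × 0.901 = 184845 W
P_out = η·P_in = 0.919 × 184845 = 169873 W
n = 1144 rpm
ω = 2π×1144/60 = 119.8 rad/s
τ = P_out/ω = 169873/119.8 = 1418 N·m
In lb·ft: 1418/1.356 = 1050 lb·ft

1050 lb·ft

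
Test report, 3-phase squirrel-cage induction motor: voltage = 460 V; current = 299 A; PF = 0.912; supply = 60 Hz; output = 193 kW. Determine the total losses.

P_in = √3·V·I·cosφ = 1.732×460×299×0.912 = 217256 W
P_out = 193000 W
Losses = P_in − P_out = 217256 − 193000 = 24256 W

24.3 kW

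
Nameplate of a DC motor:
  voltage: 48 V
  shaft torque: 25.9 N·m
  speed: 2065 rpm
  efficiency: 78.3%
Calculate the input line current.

149 A

ω = 2π×2065/60 = 216.2 rad/s; P_out = τω = 25.9 × 216.2 = 5600 W
P_in = P_out / η = 5600 / 0.783 = 7152 W
I = P_in / V = 7152 / 48 = 149 A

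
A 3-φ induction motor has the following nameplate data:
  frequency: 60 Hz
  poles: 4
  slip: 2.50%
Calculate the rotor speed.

1755 rpm

n_s = 120f/p = 120×60/4 = 1800 rpm
n = n_s(1 − s) = 1800 × (1 − 0.025) = 1755 rpm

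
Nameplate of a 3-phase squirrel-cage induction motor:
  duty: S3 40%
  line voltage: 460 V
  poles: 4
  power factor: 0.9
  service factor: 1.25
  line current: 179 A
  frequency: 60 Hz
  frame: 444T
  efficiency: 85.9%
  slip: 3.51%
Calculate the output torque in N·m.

606 N·m

P_in = √3·V·I·cosφ = 1.732 × 460 × 179 × 0.9 = 128352 W
P_out = η·P_in = 0.859 × 128352 = 110254 W
n_s = 120×60/4 = 1800 rpm; n = 1800×(1−0.0351) = 1737 rpm
ω = 2π×1737/60 = 181.9 rad/s
τ = P_out/ω = 110254/181.9 = 606 N·m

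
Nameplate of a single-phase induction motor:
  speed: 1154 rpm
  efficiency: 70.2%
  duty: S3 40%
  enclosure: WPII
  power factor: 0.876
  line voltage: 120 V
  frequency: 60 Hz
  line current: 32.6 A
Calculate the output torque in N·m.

P_in = V·I·cosφ = 120 × 32.6 × 0.876 = 3427 W
P_out = η·P_in = 0.702 × 3427 = 2406 W
n = 1154 rpm
ω = 2π×1154/60 = 120.8 rad/s
τ = P_out/ω = 2406/120.8 = 19.9 N·m

19.9 N·m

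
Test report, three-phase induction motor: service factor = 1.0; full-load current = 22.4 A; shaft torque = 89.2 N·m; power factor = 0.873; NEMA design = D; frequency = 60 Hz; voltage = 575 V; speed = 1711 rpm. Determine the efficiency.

82.1 %

ω = 2π × 1711/60 = 179.2 rad/s; P_out = τω = 89.2 × 179.2 = 15985 W
P_in = √3·V_L·I_L·cosφ = 1.732 × 575 × 22.4 × 0.873 = 19475 W
η = P_out / P_in = 15985 / 19475 = 0.821 = 82.1%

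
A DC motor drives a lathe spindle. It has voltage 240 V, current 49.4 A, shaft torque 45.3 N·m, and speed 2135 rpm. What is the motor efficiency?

ω = 2π × 2135/60 = 223.6 rad/s; P_out = τω = 45.3 × 223.6 = 10129 W
P_in = V·I = 240 × 49.4 = 11856 W
η = P_out / P_in = 10129 / 11856 = 0.854 = 85.4%

85.4 %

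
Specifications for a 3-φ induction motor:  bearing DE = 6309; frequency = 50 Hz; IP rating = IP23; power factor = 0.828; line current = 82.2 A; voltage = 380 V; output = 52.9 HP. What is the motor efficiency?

P_out = 52.9 × 746 = 39463 W
P_in = √3·V_L·I_L·cosφ = 1.732 × 380 × 82.2 × 0.828 = 44795 W
η = P_out / P_in = 39463 / 44795 = 0.881 = 88.1%

88.1 %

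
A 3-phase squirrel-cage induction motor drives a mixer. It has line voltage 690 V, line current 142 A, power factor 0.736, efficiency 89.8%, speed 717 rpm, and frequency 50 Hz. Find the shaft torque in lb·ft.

1100 lb·ft

P_in = √3·V·I·cosφ = 1.732 × 690 × 142 × 0.736 = 124900 W
P_out = η·P_in = 0.898 × 124900 = 112160 W
n = 717 rpm
ω = 2π×717/60 = 75.08 rad/s
τ = P_out/ω = 112160/75.08 = 1494 N·m
In lb·ft: 1494/1.356 = 1100 lb·ft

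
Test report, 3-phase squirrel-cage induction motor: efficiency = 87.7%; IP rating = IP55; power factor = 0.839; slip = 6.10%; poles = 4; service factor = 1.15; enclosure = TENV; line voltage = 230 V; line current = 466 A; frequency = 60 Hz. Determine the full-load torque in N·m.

P_in = √3·V·I·cosφ = 1.732 × 230 × 466 × 0.839 = 155748 W
P_out = η·P_in = 0.877 × 155748 = 136591 W
n_s = 120×60/4 = 1800 rpm; n = 1800×(1−0.061) = 1690 rpm
ω = 2π×1690/60 = 177 rad/s
τ = P_out/ω = 136591/177 = 772 N·m

772 N·m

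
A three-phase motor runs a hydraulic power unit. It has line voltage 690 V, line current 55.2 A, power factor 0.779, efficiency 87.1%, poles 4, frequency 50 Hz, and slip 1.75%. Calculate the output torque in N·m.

P_in = √3·V·I·cosφ = 1.732 × 690 × 55.2 × 0.779 = 51389 W
P_out = η·P_in = 0.871 × 51389 = 44760 W
n_s = 120×50/4 = 1500 rpm; n = 1500×(1−0.0175) = 1474 rpm
ω = 2π×1474/60 = 154.4 rad/s
τ = P_out/ω = 44760/154.4 = 290 N·m

290 N·m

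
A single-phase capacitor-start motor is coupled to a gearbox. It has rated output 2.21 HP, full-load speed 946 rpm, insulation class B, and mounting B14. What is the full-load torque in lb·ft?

P_out = 2.21 × 746 = 1649 W
ω = 2π × 946/60 = 99.06 rad/s
τ = P_out/ω = 1649/99.06 = 16.65 N·m
In lb·ft: 16.65/1.356 = 12.3 lb·ft

12.3 lb·ft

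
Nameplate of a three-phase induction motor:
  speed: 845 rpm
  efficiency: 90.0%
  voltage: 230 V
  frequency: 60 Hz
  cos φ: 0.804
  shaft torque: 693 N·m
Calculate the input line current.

213 A

ω = 2π×845/60 = 88.49 rad/s; P_out = τω = 693 × 88.49 = 61324 W
P_in = P_out / η = 61324 / 0.900 = 68138 W
I_L = P_in / (√3·V_L·cosφ) = 68138 / (1.732 × 230 × 0.804) = 213 A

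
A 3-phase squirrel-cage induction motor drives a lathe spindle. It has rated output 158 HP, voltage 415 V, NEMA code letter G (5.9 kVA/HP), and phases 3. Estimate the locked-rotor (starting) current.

1300 A

S_LR = 5.9 × 158 = 932.2 kVA
I_LR = S_LR/(√3·V_L) = 932200/(1.732×415) = 1300 A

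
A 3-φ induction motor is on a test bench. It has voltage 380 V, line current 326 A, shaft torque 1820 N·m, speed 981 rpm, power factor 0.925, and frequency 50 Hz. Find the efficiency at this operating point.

94.2 %

ω = 2π × 981/60 = 102.7 rad/s; P_out = τω = 1820 × 102.7 = 186914 W
P_in = √3·V_L·I_L·cosφ = 1.732 × 380 × 326 × 0.925 = 198468 W
η = P_out / P_in = 186914 / 198468 = 0.942 = 94.2%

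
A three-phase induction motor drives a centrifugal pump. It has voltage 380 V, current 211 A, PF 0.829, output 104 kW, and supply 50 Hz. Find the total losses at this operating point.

11100 W

P_in = √3·V·I·cosφ = 1.732×380×211×0.829 = 115125 W
P_out = 104000 W
Losses = P_in − P_out = 115125 − 104000 = 11125 W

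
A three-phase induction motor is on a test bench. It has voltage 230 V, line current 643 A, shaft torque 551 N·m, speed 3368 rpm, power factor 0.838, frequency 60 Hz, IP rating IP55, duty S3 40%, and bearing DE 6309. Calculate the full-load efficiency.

ω = 2π × 3368/60 = 352.7 rad/s; P_out = τω = 551 × 352.7 = 194338 W
P_in = √3·V_L·I_L·cosφ = 1.732 × 230 × 643 × 0.838 = 214650 W
η = P_out / P_in = 194338 / 214650 = 0.905 = 90.5%

90.5 %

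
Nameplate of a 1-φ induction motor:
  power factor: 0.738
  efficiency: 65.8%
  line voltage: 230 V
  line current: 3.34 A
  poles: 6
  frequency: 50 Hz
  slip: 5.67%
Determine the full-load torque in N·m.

3.78 N·m

P_in = V·I·cosφ = 230 × 3.34 × 0.738 = 567 W
P_out = η·P_in = 0.658 × 567 = 373 W
n_s = 120×50/6 = 1000 rpm; n = 1000×(1−0.0567) = 943 rpm
ω = 2π×943/60 = 98.75 rad/s
τ = P_out/ω = 373/98.75 = 3.78 N·m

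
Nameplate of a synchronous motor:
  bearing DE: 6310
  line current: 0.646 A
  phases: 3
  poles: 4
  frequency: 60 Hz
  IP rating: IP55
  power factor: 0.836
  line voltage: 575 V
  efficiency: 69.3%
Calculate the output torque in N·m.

1.98 N·m

P_in = √3·V·I·cosφ = 1.732 × 575 × 0.646 × 0.836 = 538 W
P_out = η·P_in = 0.693 × 538 = 373 W
n = n_s = 120×60/4 = 1800 rpm (synchronous)
ω = 2π×1800/60 = 188.5 rad/s
τ = P_out/ω = 373/188.5 = 1.98 N·m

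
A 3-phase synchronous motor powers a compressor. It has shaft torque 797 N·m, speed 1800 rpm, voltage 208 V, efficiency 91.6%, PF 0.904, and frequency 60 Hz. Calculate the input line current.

ω = 2π×1800/60 = 188.5 rad/s; P_out = τω = 797 × 188.5 = 150235 W
P_in = P_out / η = 150235 / 0.916 = 164012 W
I_L = P_in / (√3·V_L·cosφ) = 164012 / (1.732 × 208 × 0.904) = 504 A

504 A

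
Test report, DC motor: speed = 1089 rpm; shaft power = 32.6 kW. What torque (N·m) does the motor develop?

ω = 2π × 1089/60 = 114 rad/s
τ = P/ω = 32600/114 = 286 N·m

286 N·m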